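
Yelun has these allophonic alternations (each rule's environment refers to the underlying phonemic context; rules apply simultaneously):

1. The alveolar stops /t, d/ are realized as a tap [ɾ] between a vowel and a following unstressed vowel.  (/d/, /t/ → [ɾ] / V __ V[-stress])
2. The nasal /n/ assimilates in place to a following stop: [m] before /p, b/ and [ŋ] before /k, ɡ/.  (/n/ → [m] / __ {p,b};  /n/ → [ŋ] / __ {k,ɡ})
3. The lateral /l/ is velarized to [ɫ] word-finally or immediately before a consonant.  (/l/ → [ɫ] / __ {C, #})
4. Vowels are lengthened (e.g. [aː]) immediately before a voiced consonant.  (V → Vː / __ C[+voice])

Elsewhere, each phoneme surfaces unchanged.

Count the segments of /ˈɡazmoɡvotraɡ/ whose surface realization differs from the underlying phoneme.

Segments that undergo a rule: /a/ → [aː] (rule 4); /o/ → [oː] (rule 4); /a/ → [aː] (rule 4).
All other segments surface unchanged.

3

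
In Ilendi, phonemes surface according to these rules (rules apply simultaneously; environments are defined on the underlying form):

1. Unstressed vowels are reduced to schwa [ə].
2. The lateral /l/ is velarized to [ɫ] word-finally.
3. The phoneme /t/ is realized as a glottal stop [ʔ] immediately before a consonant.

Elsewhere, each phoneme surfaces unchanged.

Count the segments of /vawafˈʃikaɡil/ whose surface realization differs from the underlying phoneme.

Segments that undergo a rule: /a/ → [ə] (rule 1); /a/ → [ə] (rule 1); /a/ → [ə] (rule 1); /i/ → [ə] (rule 1); /l/ → [ɫ] (rule 2).
All other segments surface unchanged.

5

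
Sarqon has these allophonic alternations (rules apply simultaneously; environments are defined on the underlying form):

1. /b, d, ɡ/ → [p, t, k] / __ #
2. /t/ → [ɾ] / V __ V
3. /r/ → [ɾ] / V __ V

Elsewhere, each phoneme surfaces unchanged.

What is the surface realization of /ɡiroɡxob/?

[ɡiɾoɡxop]

/ɡ/ (word-initial) is in the target of rule 1 but the environment (word-finally) is not met → [ɡ].
/i/ (between /ɡ/ and /r/) is unaffected → [i].
/r/ meets the environment for rule 3 (between two vowels) → [ɾ].
/o/ (between /r/ and /ɡ/) is unaffected → [o].
/ɡ/ (between /o/ and /x/) is in the target of rule 1 but the environment (word-finally) is not met → [ɡ].
/x/ (between /ɡ/ and /o/): no rule targets it → [x].
/o/ (between /x/ and /b/) is unaffected → [o].
/b/ (word-final) occurs word-finally → [p] by rule 1.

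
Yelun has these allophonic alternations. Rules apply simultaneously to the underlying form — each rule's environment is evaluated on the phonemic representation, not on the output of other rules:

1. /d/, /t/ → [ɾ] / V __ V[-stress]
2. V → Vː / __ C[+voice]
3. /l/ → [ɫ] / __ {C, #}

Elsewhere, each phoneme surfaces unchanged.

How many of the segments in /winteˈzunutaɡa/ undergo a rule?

5

Segments that undergo a rule: /i/ → [iː] (rule 2); /e/ → [eː] (rule 2); /u/ → [uː] (rule 2); /t/ → [ɾ] (rule 1); /a/ → [aː] (rule 2).
All other segments surface unchanged.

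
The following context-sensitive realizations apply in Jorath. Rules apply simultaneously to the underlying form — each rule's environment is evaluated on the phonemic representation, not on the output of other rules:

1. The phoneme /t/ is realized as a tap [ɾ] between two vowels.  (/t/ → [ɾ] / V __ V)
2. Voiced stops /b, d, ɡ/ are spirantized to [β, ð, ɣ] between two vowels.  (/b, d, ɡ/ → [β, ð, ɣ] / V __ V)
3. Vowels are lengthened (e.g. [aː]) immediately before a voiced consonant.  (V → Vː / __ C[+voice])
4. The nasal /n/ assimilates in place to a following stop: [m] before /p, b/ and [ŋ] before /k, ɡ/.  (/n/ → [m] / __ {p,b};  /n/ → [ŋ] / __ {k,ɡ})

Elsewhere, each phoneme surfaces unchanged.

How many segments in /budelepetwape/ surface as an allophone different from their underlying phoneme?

Segments that undergo a rule: /u/ → [uː] (rule 3); /d/ → [ð] (rule 2); /e/ → [eː] (rule 3).
All other segments surface unchanged.

3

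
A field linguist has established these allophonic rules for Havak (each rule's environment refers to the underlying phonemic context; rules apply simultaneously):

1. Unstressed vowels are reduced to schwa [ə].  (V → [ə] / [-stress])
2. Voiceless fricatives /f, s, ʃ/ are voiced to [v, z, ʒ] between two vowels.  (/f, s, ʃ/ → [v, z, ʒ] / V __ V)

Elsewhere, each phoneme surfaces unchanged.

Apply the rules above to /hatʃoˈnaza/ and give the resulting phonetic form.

/h/ (word-initial): no rule targets it → [h].
/a/ — between /h/ and /t/, in an unstressed syllable — surfaces as [ə] (rule 1).
/t/ (between /a/ and /ʃ/): no rule targets it → [t].
/ʃ/ (between /t/ and /o/) fails the environment for rule 2, so it stays [ʃ].
/o/ meets the environment for rule 1 (in an unstressed syllable) → [ə].
/n/ (between /o/ and /a/) is unaffected → [n].
/a/ (between /n/ and /z/) fails the environment for rule 1, so it stays [a].
/z/ (between /a/ and /a/): no rule targets it → [z].
/a/ (word-final): in an unstressed syllable, so rule 1 applies → [ə].

[hətʃəˈnazə]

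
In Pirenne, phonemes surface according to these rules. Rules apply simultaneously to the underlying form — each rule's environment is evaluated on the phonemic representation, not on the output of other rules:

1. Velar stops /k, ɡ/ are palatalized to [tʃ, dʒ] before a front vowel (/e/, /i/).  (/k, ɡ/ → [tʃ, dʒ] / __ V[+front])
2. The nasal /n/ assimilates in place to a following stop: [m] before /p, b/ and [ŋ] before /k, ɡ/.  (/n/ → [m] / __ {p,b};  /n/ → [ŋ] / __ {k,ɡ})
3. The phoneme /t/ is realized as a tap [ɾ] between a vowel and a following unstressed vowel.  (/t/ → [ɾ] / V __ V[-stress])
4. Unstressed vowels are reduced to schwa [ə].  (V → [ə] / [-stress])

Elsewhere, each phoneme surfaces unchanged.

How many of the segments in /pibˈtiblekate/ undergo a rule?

5

Segments that undergo a rule: /i/ → [ə] (rule 4); /e/ → [ə] (rule 4); /a/ → [ə] (rule 4); /t/ → [ɾ] (rule 3); /e/ → [ə] (rule 4).
All other segments surface unchanged.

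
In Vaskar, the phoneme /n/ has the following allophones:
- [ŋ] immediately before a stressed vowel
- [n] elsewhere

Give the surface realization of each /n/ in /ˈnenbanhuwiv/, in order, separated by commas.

[ŋ], [n], [n]

Occurrence 1 (position 1): immediately before a stressed vowel → [ŋ].
Occurrence 2 (position 3): no conditioning environment matches → elsewhere allophone [n].
Occurrence 3 (position 6): no conditioning environment matches → elsewhere allophone [n].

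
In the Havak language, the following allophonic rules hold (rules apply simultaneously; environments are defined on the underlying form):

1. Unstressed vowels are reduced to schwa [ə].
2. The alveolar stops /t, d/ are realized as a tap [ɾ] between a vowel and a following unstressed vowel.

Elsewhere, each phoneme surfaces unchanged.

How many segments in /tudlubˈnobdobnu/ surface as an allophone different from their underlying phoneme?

4

Segments that undergo a rule: /u/ → [ə] (rule 1); /u/ → [ə] (rule 1); /o/ → [ə] (rule 1); /u/ → [ə] (rule 1).
All other segments surface unchanged.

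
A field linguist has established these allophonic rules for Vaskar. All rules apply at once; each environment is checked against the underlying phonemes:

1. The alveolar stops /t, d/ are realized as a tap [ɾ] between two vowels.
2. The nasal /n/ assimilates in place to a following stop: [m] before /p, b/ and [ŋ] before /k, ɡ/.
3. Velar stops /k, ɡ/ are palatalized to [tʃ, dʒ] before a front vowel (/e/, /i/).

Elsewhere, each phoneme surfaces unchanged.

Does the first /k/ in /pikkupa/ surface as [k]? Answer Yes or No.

Yes

/k/ — between /i/ and /k/; rule 3 does not apply here → [k].
The actual realization is [k], which matches [k].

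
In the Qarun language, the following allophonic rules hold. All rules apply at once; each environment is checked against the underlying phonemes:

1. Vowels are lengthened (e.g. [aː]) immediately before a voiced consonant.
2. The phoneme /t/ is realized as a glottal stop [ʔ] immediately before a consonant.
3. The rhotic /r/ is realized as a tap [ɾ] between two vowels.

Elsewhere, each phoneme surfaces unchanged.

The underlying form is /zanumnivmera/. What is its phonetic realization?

/z/ stays [z].
/a/ — between /z/ and /n/, before a voiced consonant — surfaces as [aː] (rule 1).
/n/ stays [n].
/u/ — between /n/ and /m/, before a voiced consonant — surfaces as [uː] (rule 1).
/m/ — not in any rule's target class → [m].
/n/ stays [n].
Rule 1 applies to /i/ (between /n/ and /v/: before a voiced consonant) → [iː].
/v/ (between /i/ and /m/): no rule targets it → [v].
/m/ (between /v/ and /e/) is unaffected → [m].
/e/ — between /m/ and /r/, before a voiced consonant — surfaces as [eː] (rule 1).
/r/ meets the environment for rule 3 (between two vowels) → [ɾ].
/a/ — word-final; rule 1 does not apply here → [a].

[zaːnuːmniːvmeːɾa]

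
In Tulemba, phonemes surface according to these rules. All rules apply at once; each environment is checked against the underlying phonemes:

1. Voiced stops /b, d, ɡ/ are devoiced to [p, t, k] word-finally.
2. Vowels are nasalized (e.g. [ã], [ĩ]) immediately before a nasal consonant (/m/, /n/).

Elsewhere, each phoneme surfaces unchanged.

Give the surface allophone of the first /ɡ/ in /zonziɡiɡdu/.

[ɡ]

/ɡ/ (between /i/ and /i/) fails the environment for rule 1, so it stays [ɡ].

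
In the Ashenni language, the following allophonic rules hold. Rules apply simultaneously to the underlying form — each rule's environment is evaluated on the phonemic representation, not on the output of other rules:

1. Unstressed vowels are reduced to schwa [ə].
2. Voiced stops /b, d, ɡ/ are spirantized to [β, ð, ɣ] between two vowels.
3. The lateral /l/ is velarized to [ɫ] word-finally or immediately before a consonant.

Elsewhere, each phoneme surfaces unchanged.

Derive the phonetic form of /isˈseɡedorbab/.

/i/ — word-initial, in an unstressed syllable — surfaces as [ə] (rule 1).
/s/ — not in any rule's target class → [s].
/s/ (between /s/ and /e/) is unaffected → [s].
/e/ — between /s/ and /ɡ/; rule 1 does not apply here → [e].
Rule 2 applies to /ɡ/ (between /e/ and /e/: between two vowels) → [ɣ].
/e/ — between /ɡ/ and /d/, in an unstressed syllable — surfaces as [ə] (rule 1).
/d/ — between /e/ and /o/, between two vowels — surfaces as [ð] (rule 2).
/o/ (between /d/ and /r/): in an unstressed syllable, so rule 1 applies → [ə].
/r/ — not in any rule's target class → [r].
/b/ (between /r/ and /a/) is in the target of rule 2 but the environment (between two vowels) is not met → [b].
/a/ — between /b/ and /b/, in an unstressed syllable — surfaces as [ə] (rule 1).
/b/ — word-final; rule 2 does not apply here → [b].

[əsˈseɣəðərbəb]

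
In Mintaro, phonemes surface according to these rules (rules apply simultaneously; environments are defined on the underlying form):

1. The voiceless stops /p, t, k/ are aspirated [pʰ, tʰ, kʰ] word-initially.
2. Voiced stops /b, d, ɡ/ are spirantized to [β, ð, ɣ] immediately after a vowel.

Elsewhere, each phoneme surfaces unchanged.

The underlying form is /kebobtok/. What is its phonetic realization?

/k/ (word-initial): word-initially, so rule 1 applies → [kʰ].
/b/ (between /e/ and /o/) occurs immediately after a vowel → [β] by rule 2.
Rule 2 applies to /b/ (between /o/ and /t/: immediately after a vowel) → [β].
/t/ (between /b/ and /o/) fails the environment for rule 1, so it stays [t].
/k/ (word-final) fails the environment for rule 1, so it stays [k].

[kʰeβoβtok]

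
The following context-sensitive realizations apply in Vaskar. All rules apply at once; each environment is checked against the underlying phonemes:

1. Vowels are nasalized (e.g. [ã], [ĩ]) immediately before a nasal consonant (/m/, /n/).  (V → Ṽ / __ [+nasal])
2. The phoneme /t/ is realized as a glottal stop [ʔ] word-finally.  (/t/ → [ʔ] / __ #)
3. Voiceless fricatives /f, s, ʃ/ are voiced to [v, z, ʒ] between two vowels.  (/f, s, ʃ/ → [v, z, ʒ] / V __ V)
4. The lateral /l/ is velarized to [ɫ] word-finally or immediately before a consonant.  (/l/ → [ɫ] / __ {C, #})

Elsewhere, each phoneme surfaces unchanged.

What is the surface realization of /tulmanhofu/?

/t/ (word-initial): rule 2 targets it, but not word-finally → unchanged [t].
/u/ (between /t/ and /l/): rule 1 targets it, but not before a nasal consonant → unchanged [u].
/l/ — between /u/ and /m/, word-finally or immediately before a consonant — surfaces as [ɫ] (rule 4).
/a/ — between /m/ and /n/, before a nasal consonant — surfaces as [ã] (rule 1).
/o/ (between /h/ and /f/) is in the target of rule 1 but the environment (before a nasal consonant) is not met → [o].
/f/ meets the environment for rule 3 (between two vowels) → [v].
/u/ — word-final; rule 1 does not apply here → [u].

[tuɫmãnhovu]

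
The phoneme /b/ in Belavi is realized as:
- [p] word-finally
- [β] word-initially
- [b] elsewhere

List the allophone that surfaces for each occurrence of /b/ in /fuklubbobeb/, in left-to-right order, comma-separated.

Occurrence 1 (position 6): no conditioning environment matches → elsewhere allophone [b].
Occurrence 2 (position 7): no conditioning environment matches → elsewhere allophone [b].
Occurrence 3 (position 9): no conditioning environment matches → elsewhere allophone [b].
Occurrence 4 (position 11): word-finally → [p].

[b], [b], [b], [p]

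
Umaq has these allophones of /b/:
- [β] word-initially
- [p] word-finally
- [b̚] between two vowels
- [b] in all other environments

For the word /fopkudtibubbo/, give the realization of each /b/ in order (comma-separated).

[b̚], [b], [b]

Occurrence 1 (position 9): between two vowels → [b̚].
Occurrence 2 (position 11): no conditioning environment matches → elsewhere allophone [b].
Occurrence 3 (position 12): no conditioning environment matches → elsewhere allophone [b].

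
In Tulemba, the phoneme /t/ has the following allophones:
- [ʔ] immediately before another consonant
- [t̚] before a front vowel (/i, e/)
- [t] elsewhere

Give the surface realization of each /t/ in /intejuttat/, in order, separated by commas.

Occurrence 1 (position 3): before a front vowel (/i, e/) → [t̚].
Occurrence 2 (position 7): immediately before another consonant → [ʔ].
Occurrence 3 (position 8): no conditioning environment matches → elsewhere allophone [t].
Occurrence 4 (position 10): no conditioning environment matches → elsewhere allophone [t].

[t̚], [ʔ], [t], [t]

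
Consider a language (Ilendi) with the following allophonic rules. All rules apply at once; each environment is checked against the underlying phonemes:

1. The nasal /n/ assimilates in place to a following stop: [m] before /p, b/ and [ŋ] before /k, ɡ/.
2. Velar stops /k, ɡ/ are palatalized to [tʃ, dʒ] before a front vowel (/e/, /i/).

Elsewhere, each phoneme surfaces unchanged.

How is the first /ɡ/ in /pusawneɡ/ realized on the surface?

[ɡ]

/ɡ/ — word-final; rule 2 does not apply here → [ɡ].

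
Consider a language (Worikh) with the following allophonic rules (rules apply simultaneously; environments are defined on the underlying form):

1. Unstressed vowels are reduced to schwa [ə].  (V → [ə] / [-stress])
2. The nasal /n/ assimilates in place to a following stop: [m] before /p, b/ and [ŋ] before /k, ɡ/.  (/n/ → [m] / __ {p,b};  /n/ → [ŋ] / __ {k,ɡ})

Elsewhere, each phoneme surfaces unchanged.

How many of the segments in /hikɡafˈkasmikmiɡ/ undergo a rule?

Segments that undergo a rule: /i/ → [ə] (rule 1); /a/ → [ə] (rule 1); /i/ → [ə] (rule 1); /i/ → [ə] (rule 1).
All other segments surface unchanged.

4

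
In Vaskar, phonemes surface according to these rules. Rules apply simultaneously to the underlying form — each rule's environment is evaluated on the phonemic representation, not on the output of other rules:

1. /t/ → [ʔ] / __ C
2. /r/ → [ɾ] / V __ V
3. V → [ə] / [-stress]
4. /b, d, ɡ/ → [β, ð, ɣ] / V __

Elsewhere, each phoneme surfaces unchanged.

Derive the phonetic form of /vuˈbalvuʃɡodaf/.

[vəˈβalvəʃɡəðəf]

/v/ stays [v].
/u/ (between /v/ and /b/): in an unstressed syllable, so rule 3 applies → [ə].
/b/ (between /u/ and /a/) occurs immediately after a vowel → [β] by rule 4.
/a/ (between /b/ and /l/) is in the target of rule 3 but the environment (in an unstressed syllable) is not met → [a].
/l/ — not in any rule's target class → [l].
/v/ (between /l/ and /u/) is unaffected → [v].
/u/ — between /v/ and /ʃ/, in an unstressed syllable — surfaces as [ə] (rule 3).
/ʃ/ (between /u/ and /ɡ/) is unaffected → [ʃ].
/ɡ/ (between /ʃ/ and /o/): rule 4 targets it, but not immediately after a vowel → unchanged [ɡ].
/o/ meets the environment for rule 3 (in an unstressed syllable) → [ə].
/d/ (between /o/ and /a/): immediately after a vowel, so rule 4 applies → [ð].
Rule 3 applies to /a/ (between /d/ and /f/: in an unstressed syllable) → [ə].
/f/ (word-final): no rule targets it → [f].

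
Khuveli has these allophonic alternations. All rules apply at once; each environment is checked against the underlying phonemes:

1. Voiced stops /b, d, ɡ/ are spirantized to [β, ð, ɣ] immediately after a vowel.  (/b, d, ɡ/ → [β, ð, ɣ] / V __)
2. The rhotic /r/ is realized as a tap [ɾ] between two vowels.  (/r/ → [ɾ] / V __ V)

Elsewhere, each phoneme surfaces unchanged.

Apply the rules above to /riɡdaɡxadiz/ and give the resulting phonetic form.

[riɣdaɣxaðiz]

/r/ (word-initial) fails the environment for rule 2, so it stays [r].
/i/ — not in any rule's target class → [i].
/ɡ/ (between /i/ and /d/): immediately after a vowel, so rule 1 applies → [ɣ].
/d/ (between /ɡ/ and /a/) fails the environment for rule 1, so it stays [d].
/a/ (between /d/ and /ɡ/) is unaffected → [a].
/ɡ/ (between /a/ and /x/) occurs immediately after a vowel → [ɣ] by rule 1.
/x/ stays [x].
/a/ stays [a].
/d/ meets the environment for rule 1 (immediately after a vowel) → [ð].
/i/ (between /d/ and /z/): no rule targets it → [i].
/z/ (word-final) is unaffected → [z].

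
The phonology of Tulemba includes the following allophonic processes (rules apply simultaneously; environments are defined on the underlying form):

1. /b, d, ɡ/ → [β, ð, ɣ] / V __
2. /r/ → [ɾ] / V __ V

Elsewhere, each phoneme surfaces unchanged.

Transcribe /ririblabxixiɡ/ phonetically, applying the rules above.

[riɾiβlaβxixiɣ]

/r/ (word-initial): rule 2 targets it, but not between two vowels → unchanged [r].
/i/ (between /r/ and /r/) is unaffected → [i].
/r/ — between /i/ and /i/, between two vowels — surfaces as [ɾ] (rule 2).
/i/ (between /r/ and /b/) is unaffected → [i].
/b/ meets the environment for rule 1 (immediately after a vowel) → [β].
/l/ stays [l].
/a/ stays [a].
/b/ meets the environment for rule 1 (immediately after a vowel) → [β].
/x/ (between /b/ and /i/): no rule targets it → [x].
/i/ (between /x/ and /x/) is unaffected → [i].
/x/ — not in any rule's target class → [x].
/i/ (between /x/ and /ɡ/): no rule targets it → [i].
/ɡ/ — word-final, immediately after a vowel — surfaces as [ɣ] (rule 1).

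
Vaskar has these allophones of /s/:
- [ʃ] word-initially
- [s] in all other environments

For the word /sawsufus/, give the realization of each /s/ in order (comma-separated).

[ʃ], [s], [s]

Occurrence 1 (position 1): word-initially → [ʃ].
Occurrence 2 (position 4): no conditioning environment matches → elsewhere allophone [s].
Occurrence 3 (position 8): no conditioning environment matches → elsewhere allophone [s].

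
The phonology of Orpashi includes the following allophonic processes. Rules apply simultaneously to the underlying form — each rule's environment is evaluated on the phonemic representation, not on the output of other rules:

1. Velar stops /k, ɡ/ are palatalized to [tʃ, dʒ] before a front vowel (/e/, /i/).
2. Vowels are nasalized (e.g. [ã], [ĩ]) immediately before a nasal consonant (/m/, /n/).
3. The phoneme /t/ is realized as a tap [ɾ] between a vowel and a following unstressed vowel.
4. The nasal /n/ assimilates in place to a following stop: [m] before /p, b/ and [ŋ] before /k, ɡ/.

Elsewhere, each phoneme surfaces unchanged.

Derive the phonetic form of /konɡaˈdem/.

/k/ (word-initial) is in the target of rule 1 but the environment (before a front vowel) is not met → [k].
/o/ (between /k/ and /n/) occurs before a nasal consonant → [õ] by rule 2.
/n/ (between /o/ and /ɡ/): before a labial or velar stop, so rule 4 applies → [ŋ].
/ɡ/ — between /n/ and /a/; rule 1 does not apply here → [ɡ].
/a/ — between /ɡ/ and /d/; rule 2 does not apply here → [a].
/e/ — between /d/ and /m/, before a nasal consonant — surfaces as [ẽ] (rule 2).

[kõŋɡaˈdẽm]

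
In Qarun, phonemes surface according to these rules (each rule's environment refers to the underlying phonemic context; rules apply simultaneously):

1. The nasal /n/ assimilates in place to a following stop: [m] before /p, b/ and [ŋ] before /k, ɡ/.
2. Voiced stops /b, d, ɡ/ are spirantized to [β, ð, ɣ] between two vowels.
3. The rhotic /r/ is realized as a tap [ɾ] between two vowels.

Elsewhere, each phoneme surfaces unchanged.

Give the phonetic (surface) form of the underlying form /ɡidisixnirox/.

/ɡ/ (word-initial): rule 2 targets it, but not between two vowels → unchanged [ɡ].
/i/ (between /ɡ/ and /d/) is unaffected → [i].
/d/ — between /i/ and /i/, between two vowels — surfaces as [ð] (rule 2).
/i/ stays [i].
/s/ — not in any rule's target class → [s].
/i/ (between /s/ and /x/): no rule targets it → [i].
/x/ — not in any rule's target class → [x].
/n/ (between /x/ and /i/) is in the target of rule 1 but the environment (before a labial or velar stop) is not met → [n].
/i/ (between /n/ and /r/) is unaffected → [i].
/r/ — between /i/ and /o/, between two vowels — surfaces as [ɾ] (rule 3).
/o/ — not in any rule's target class → [o].
/x/ (word-final) is unaffected → [x].

[ɡiðisixniɾox]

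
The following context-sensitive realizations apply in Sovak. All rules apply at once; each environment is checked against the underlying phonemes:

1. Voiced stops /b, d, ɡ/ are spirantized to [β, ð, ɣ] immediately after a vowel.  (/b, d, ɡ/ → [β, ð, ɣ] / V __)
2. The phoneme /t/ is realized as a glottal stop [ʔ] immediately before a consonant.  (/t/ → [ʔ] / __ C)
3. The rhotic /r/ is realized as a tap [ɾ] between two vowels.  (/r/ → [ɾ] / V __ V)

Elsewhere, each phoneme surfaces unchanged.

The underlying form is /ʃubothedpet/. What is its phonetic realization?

[ʃuβoʔheðpet]

/ʃ/ (word-initial): no rule targets it → [ʃ].
/u/ (between /ʃ/ and /b/) is unaffected → [u].
/b/ meets the environment for rule 1 (immediately after a vowel) → [β].
/o/ stays [o].
/t/ meets the environment for rule 2 (immediately before a consonant) → [ʔ].
/h/ (between /t/ and /e/) is unaffected → [h].
/e/ — not in any rule's target class → [e].
/d/ meets the environment for rule 1 (immediately after a vowel) → [ð].
/p/ — not in any rule's target class → [p].
/e/ stays [e].
/t/ (word-final) fails the environment for rule 2, so it stays [t].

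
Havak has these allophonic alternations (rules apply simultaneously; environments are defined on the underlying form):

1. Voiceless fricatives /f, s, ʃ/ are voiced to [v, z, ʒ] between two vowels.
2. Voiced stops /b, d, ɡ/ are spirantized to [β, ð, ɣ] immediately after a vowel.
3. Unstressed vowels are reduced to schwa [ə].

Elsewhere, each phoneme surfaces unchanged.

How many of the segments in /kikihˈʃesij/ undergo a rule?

Segments that undergo a rule: /i/ → [ə] (rule 3); /i/ → [ə] (rule 3); /s/ → [z] (rule 1); /i/ → [ə] (rule 3).
All other segments surface unchanged.

4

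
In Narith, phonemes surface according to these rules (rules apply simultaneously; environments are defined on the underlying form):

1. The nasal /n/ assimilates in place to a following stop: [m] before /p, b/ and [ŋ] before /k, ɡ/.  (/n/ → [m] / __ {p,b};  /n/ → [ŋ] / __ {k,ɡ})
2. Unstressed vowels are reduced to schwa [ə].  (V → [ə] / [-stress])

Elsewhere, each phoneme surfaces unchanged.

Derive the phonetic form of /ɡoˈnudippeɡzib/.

[ɡəˈnudəppəɡzəb]

/ɡ/ stays [ɡ].
/o/ (between /ɡ/ and /n/): in an unstressed syllable, so rule 2 applies → [ə].
/n/ — between /o/ and /u/; rule 1 does not apply here → [n].
/u/ (between /n/ and /d/) is in the target of rule 2 but the environment (in an unstressed syllable) is not met → [u].
/d/ (between /u/ and /i/): no rule targets it → [d].
/i/ (between /d/ and /p/) occurs in an unstressed syllable → [ə] by rule 2.
/p/ stays [p].
/p/ (between /p/ and /e/) is unaffected → [p].
/e/ meets the environment for rule 2 (in an unstressed syllable) → [ə].
/ɡ/ — not in any rule's target class → [ɡ].
/z/ — not in any rule's target class → [z].
/i/ (between /z/ and /b/) occurs in an unstressed syllable → [ə] by rule 2.
/b/ — not in any rule's target class → [b].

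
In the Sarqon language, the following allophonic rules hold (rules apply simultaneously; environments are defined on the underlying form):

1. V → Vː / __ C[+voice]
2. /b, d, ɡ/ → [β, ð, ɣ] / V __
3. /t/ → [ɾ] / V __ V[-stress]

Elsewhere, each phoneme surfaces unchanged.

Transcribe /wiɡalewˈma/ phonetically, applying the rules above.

/w/ stays [w].
/i/ (between /w/ and /ɡ/) occurs before a voiced consonant → [iː] by rule 1.
Rule 2 applies to /ɡ/ (between /i/ and /a/: immediately after a vowel) → [ɣ].
Rule 1 applies to /a/ (between /ɡ/ and /l/: before a voiced consonant) → [aː].
/l/ stays [l].
/e/ (between /l/ and /w/) occurs before a voiced consonant → [eː] by rule 1.
/w/ (between /e/ and /m/) is unaffected → [w].
/m/ (between /w/ and /a/) is unaffected → [m].
/a/ (word-final): rule 1 targets it, but not before a voiced consonant → unchanged [a].

[wiːɣaːleːwˈma]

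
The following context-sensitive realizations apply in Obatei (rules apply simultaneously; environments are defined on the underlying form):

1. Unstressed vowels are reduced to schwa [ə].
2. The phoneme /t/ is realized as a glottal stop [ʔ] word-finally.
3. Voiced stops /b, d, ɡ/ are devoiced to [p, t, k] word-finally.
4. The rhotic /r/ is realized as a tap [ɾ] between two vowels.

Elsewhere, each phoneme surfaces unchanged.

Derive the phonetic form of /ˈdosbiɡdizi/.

/d/ (word-initial) is in the target of rule 3 but the environment (word-finally) is not met → [d].
/o/ — between /d/ and /s/; rule 1 does not apply here → [o].
/s/ (between /o/ and /b/) is unaffected → [s].
/b/ (between /s/ and /i/): rule 3 targets it, but not word-finally → unchanged [b].
/i/ meets the environment for rule 1 (in an unstressed syllable) → [ə].
/ɡ/ (between /i/ and /d/) fails the environment for rule 3, so it stays [ɡ].
/d/ (between /ɡ/ and /i/) is in the target of rule 3 but the environment (word-finally) is not met → [d].
Rule 1 applies to /i/ (between /d/ and /z/: in an unstressed syllable) → [ə].
/z/ (between /i/ and /i/): no rule targets it → [z].
/i/ (word-final) occurs in an unstressed syllable → [ə] by rule 1.

[ˈdosbəɡdəzə]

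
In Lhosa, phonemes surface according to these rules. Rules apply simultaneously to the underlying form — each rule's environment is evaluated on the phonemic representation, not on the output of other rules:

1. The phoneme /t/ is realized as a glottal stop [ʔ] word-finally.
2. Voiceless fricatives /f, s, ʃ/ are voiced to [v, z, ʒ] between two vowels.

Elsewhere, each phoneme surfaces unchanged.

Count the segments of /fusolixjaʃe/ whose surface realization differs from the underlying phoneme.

Segments that undergo a rule: /s/ → [z] (rule 2); /ʃ/ → [ʒ] (rule 2).
All other segments surface unchanged.

2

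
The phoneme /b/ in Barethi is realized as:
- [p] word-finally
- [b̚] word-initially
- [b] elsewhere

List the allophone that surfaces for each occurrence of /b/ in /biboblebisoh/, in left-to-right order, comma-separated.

Occurrence 1 (position 1): word-initially → [b̚].
Occurrence 2 (position 3): no conditioning environment matches → elsewhere allophone [b].
Occurrence 3 (position 5): no conditioning environment matches → elsewhere allophone [b].
Occurrence 4 (position 8): no conditioning environment matches → elsewhere allophone [b].

[b̚], [b], [b], [b]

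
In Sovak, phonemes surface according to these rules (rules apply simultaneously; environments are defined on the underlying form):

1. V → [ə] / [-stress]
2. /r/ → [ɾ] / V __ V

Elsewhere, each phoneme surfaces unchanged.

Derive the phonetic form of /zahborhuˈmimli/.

[zəhbərhəˈmimlə]

/a/ — between /z/ and /h/, in an unstressed syllable — surfaces as [ə] (rule 1).
/o/ — between /b/ and /r/, in an unstressed syllable — surfaces as [ə] (rule 1).
/r/ (between /o/ and /h/) is in the target of rule 2 but the environment (between two vowels) is not met → [r].
/u/ (between /h/ and /m/): in an unstressed syllable, so rule 1 applies → [ə].
/i/ (between /m/ and /m/) fails the environment for rule 1, so it stays [i].
/i/ (word-final): in an unstressed syllable, so rule 1 applies → [ə].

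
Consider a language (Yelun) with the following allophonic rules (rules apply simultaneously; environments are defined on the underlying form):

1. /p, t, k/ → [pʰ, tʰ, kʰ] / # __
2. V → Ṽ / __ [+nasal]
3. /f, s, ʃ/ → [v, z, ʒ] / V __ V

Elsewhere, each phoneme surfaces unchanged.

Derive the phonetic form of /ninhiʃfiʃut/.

/n/ (word-initial) is unaffected → [n].
/i/ (between /n/ and /n/) occurs before a nasal consonant → [ĩ] by rule 2.
/n/ (between /i/ and /h/): no rule targets it → [n].
/h/ stays [h].
/i/ (between /h/ and /ʃ/) is in the target of rule 2 but the environment (before a nasal consonant) is not met → [i].
/ʃ/ (between /i/ and /f/) is in the target of rule 3 but the environment (between two vowels) is not met → [ʃ].
/f/ (between /ʃ/ and /i/) fails the environment for rule 3, so it stays [f].
/i/ (between /f/ and /ʃ/) fails the environment for rule 2, so it stays [i].
/ʃ/ (between /i/ and /u/): between two vowels, so rule 3 applies → [ʒ].
/u/ (between /ʃ/ and /t/) is in the target of rule 2 but the environment (before a nasal consonant) is not met → [u].
/t/ (word-final): rule 1 targets it, but not word-initially → unchanged [t].

[nĩnhiʃfiʒut]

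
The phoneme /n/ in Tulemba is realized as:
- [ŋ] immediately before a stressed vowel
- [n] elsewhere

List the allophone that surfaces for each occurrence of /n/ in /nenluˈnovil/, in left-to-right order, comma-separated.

Occurrence 1 (position 1): no conditioning environment matches → elsewhere allophone [n].
Occurrence 2 (position 3): no conditioning environment matches → elsewhere allophone [n].
Occurrence 3 (position 6): immediately before a stressed vowel → [ŋ].

[n], [n], [ŋ]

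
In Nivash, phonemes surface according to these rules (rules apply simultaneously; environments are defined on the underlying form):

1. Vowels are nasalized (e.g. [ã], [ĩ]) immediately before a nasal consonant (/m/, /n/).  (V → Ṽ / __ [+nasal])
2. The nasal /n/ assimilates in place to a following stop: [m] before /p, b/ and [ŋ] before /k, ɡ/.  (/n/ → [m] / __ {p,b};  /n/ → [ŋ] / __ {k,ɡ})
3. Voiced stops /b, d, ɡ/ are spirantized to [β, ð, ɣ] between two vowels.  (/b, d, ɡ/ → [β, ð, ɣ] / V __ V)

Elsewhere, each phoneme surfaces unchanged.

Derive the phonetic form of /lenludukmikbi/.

[lẽnluðukmikbi]

/e/ (between /l/ and /n/): before a nasal consonant, so rule 1 applies → [ẽ].
/n/ (between /e/ and /l/) is in the target of rule 2 but the environment (before a labial or velar stop) is not met → [n].
/u/ (between /l/ and /d/): rule 1 targets it, but not before a nasal consonant → unchanged [u].
Rule 3 applies to /d/ (between /u/ and /u/: between two vowels) → [ð].
/u/ (between /d/ and /k/): rule 1 targets it, but not before a nasal consonant → unchanged [u].
/i/ — between /m/ and /k/; rule 1 does not apply here → [i].
/b/ (between /k/ and /i/) fails the environment for rule 3, so it stays [b].
/i/ (word-final): rule 1 targets it, but not before a nasal consonant → unchanged [i].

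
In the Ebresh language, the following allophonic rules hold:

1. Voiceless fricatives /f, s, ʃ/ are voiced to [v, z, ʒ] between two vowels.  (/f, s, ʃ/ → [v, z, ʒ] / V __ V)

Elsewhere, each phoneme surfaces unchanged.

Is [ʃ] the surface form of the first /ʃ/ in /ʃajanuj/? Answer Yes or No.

/ʃ/ — word-initial; rule 1 does not apply here → [ʃ].
The actual realization is [ʃ], which matches [ʃ].

Yes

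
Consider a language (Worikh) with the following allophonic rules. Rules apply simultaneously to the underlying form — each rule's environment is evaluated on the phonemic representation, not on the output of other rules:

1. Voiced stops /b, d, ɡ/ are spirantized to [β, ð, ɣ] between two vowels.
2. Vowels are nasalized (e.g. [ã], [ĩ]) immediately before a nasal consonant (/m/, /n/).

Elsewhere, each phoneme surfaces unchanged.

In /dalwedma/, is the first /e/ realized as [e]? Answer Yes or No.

/e/ (between /w/ and /d/) is in the target of rule 2 but the environment (before a nasal consonant) is not met → [e].
The actual realization is [e], which matches [e].

Yes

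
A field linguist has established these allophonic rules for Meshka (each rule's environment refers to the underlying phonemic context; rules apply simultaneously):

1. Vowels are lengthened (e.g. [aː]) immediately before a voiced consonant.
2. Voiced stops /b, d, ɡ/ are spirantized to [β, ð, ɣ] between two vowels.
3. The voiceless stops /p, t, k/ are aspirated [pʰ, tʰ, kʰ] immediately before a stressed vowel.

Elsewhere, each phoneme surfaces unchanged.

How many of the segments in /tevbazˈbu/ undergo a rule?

2

Segments that undergo a rule: /e/ → [eː] (rule 1); /a/ → [aː] (rule 1).
All other segments surface unchanged.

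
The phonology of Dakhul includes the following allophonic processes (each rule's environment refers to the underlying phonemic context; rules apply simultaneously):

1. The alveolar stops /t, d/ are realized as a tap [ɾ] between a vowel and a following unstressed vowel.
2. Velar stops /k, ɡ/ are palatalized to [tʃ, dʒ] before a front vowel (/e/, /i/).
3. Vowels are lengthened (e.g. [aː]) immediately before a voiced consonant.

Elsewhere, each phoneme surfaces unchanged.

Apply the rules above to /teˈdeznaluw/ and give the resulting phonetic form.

[teːˈdeːznaːluːw]

/t/ (word-initial): rule 1 targets it, but not between a vowel and a following unstressed vowel → unchanged [t].
/e/ (between /t/ and /d/) occurs before a voiced consonant → [eː] by rule 3.
/d/ (between /e/ and /e/): rule 1 targets it, but not between a vowel and a following unstressed vowel → unchanged [d].
/e/ (between /d/ and /z/) occurs before a voiced consonant → [eː] by rule 3.
/a/ — between /n/ and /l/, before a voiced consonant — surfaces as [aː] (rule 3).
/u/ — between /l/ and /w/, before a voiced consonant — surfaces as [uː] (rule 3).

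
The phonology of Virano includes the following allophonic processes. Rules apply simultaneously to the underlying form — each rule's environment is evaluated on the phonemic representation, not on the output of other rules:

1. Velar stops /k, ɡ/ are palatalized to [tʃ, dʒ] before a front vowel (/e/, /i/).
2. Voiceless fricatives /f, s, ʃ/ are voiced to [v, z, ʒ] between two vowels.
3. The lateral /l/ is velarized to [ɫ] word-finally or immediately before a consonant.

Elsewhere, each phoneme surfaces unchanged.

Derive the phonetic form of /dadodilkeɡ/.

/d/ stays [d].
/a/ — not in any rule's target class → [a].
/d/ (between /a/ and /o/): no rule targets it → [d].
/o/ (between /d/ and /d/) is unaffected → [o].
/d/ — not in any rule's target class → [d].
/i/ (between /d/ and /l/): no rule targets it → [i].
/l/ meets the environment for rule 3 (word-finally or immediately before a consonant) → [ɫ].
/k/ meets the environment for rule 1 (before a front vowel) → [tʃ].
/e/ (between /k/ and /ɡ/): no rule targets it → [e].
/ɡ/ (word-final): rule 1 targets it, but not before a front vowel → unchanged [ɡ].

[dadodiɫtʃeɡ]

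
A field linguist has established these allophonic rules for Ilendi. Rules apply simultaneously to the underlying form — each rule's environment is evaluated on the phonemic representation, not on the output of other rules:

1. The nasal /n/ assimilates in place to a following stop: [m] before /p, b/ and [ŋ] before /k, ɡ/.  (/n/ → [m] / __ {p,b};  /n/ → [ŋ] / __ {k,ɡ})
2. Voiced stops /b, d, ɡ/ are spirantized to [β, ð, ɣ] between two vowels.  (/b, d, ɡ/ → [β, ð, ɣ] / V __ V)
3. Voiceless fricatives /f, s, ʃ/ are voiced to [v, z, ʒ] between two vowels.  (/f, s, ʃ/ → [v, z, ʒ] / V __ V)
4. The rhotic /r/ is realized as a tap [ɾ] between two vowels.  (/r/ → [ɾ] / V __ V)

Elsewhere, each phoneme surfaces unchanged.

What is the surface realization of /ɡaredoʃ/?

[ɡaɾeðoʃ]

/ɡ/ — word-initial; rule 2 does not apply here → [ɡ].
/r/ meets the environment for rule 4 (between two vowels) → [ɾ].
Rule 2 applies to /d/ (between /e/ and /o/: between two vowels) → [ð].
/ʃ/ (word-final): rule 3 targets it, but not between two vowels → unchanged [ʃ].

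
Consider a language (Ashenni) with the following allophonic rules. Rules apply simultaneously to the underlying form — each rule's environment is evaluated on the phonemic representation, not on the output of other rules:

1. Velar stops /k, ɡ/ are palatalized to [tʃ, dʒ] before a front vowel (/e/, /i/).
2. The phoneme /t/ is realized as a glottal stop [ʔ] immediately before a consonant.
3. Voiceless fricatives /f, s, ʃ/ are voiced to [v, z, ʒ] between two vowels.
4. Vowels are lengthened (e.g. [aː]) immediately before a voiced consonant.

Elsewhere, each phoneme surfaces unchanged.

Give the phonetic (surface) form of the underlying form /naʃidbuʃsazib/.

[naʒiːdbuʃsaːziːb]

/n/ (word-initial): no rule targets it → [n].
/a/ — between /n/ and /ʃ/; rule 4 does not apply here → [a].
/ʃ/ meets the environment for rule 3 (between two vowels) → [ʒ].
/i/ — between /ʃ/ and /d/, before a voiced consonant — surfaces as [iː] (rule 4).
/d/ stays [d].
/b/ (between /d/ and /u/): no rule targets it → [b].
/u/ (between /b/ and /ʃ/): rule 4 targets it, but not before a voiced consonant → unchanged [u].
/ʃ/ (between /u/ and /s/): rule 3 targets it, but not between two vowels → unchanged [ʃ].
/s/ (between /ʃ/ and /a/) is in the target of rule 3 but the environment (between two vowels) is not met → [s].
/a/ meets the environment for rule 4 (before a voiced consonant) → [aː].
/z/ — not in any rule's target class → [z].
/i/ — between /z/ and /b/, before a voiced consonant — surfaces as [iː] (rule 4).
/b/ — not in any rule's target class → [b].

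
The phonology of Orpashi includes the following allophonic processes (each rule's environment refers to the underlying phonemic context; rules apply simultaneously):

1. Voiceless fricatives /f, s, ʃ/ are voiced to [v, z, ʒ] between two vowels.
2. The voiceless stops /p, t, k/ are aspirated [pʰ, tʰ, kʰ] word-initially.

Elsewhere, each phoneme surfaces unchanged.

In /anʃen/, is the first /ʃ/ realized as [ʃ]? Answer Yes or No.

Yes

/ʃ/ (between /n/ and /e/) fails the environment for rule 1, so it stays [ʃ].
The actual realization is [ʃ], which matches [ʃ].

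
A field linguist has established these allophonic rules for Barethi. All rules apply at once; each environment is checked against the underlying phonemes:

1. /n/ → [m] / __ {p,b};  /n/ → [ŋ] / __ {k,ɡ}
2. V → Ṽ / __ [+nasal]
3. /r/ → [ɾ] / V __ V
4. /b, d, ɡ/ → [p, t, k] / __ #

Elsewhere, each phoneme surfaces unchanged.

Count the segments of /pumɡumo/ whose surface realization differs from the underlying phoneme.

Segments that undergo a rule: /u/ → [ũ] (rule 2); /u/ → [ũ] (rule 2).
All other segments surface unchanged.

2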